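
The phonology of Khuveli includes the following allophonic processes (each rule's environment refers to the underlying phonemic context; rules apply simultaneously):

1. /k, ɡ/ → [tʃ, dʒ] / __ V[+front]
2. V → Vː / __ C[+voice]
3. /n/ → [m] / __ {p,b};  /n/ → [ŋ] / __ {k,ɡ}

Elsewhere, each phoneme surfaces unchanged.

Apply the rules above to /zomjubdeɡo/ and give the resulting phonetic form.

/z/ — not in any rule's target class → [z].
/o/ meets the environment for rule 2 (before a voiced consonant) → [oː].
/m/ (between /o/ and /j/): no rule targets it → [m].
/j/ (between /m/ and /u/): no rule targets it → [j].
Rule 2 applies to /u/ (between /j/ and /b/: before a voiced consonant) → [uː].
/b/ (between /u/ and /d/) is unaffected → [b].
/d/ (between /b/ and /e/) is unaffected → [d].
/e/ (between /d/ and /ɡ/): before a voiced consonant, so rule 2 applies → [eː].
/ɡ/ (between /e/ and /o/) fails the environment for rule 1, so it stays [ɡ].
/o/ — word-final; rule 2 does not apply here → [o].

[zoːmjuːbdeːɡo]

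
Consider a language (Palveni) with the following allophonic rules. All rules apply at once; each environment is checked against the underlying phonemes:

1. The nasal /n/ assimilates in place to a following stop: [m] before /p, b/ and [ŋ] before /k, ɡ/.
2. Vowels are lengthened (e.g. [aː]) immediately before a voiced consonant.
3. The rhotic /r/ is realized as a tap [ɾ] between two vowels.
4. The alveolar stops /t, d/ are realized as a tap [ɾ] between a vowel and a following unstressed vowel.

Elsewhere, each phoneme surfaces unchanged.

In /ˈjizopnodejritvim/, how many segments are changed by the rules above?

Segments that undergo a rule: /i/ → [iː] (rule 2); /o/ → [oː] (rule 2); /d/ → [ɾ] (rule 4); /e/ → [eː] (rule 2); /i/ → [iː] (rule 2).
All other segments surface unchanged.

5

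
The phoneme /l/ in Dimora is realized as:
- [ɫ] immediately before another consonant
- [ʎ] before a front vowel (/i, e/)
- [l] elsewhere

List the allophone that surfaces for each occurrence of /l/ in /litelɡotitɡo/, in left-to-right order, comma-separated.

[ʎ], [ɫ]

Occurrence 1 (position 1): before a front vowel (/i, e/) → [ʎ].
Occurrence 2 (position 5): immediately before another consonant → [ɫ].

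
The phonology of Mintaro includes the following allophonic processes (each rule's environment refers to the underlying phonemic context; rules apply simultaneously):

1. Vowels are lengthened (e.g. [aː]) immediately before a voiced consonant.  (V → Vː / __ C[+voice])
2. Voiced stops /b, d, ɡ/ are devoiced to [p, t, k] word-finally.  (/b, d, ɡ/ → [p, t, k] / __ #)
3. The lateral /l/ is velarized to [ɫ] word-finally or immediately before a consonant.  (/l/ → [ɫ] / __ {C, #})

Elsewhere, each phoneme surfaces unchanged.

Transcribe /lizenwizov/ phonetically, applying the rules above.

[liːzeːnwiːzoːv]

/l/ — word-initial; rule 3 does not apply here → [l].
/i/ — between /l/ and /z/, before a voiced consonant — surfaces as [iː] (rule 1).
/z/ (between /i/ and /e/): no rule targets it → [z].
/e/ (between /z/ and /n/): before a voiced consonant, so rule 1 applies → [eː].
/n/ (between /e/ and /w/): no rule targets it → [n].
/w/ stays [w].
Rule 1 applies to /i/ (between /w/ and /z/: before a voiced consonant) → [iː].
/z/ (between /i/ and /o/): no rule targets it → [z].
/o/ — between /z/ and /v/, before a voiced consonant — surfaces as [oː] (rule 1).
/v/ — not in any rule's target class → [v].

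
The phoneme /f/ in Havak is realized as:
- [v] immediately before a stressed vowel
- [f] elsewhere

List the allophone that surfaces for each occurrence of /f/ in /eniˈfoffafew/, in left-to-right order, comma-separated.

[v], [f], [f], [f]

Occurrence 1 (position 4): immediately before a stressed vowel → [v].
Occurrence 2 (position 6): no conditioning environment matches → elsewhere allophone [f].
Occurrence 3 (position 7): no conditioning environment matches → elsewhere allophone [f].
Occurrence 4 (position 9): no conditioning environment matches → elsewhere allophone [f].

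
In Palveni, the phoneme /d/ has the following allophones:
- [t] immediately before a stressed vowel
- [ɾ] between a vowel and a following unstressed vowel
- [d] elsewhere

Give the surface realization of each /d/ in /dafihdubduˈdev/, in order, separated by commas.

[d], [d], [d], [t]

Occurrence 1 (position 1): no conditioning environment matches → elsewhere allophone [d].
Occurrence 2 (position 6): no conditioning environment matches → elsewhere allophone [d].
Occurrence 3 (position 9): no conditioning environment matches → elsewhere allophone [d].
Occurrence 4 (position 11): immediately before a stressed vowel → [t].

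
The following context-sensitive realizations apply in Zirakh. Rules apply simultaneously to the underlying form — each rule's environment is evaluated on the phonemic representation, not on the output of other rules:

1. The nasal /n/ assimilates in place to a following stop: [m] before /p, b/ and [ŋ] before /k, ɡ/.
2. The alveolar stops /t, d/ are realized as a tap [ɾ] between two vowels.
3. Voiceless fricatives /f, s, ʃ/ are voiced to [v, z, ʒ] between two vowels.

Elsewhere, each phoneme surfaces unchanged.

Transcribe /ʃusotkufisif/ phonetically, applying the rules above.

[ʃuzotkuvizif]

/ʃ/ — word-initial; rule 3 does not apply here → [ʃ].
/s/ — between /u/ and /o/, between two vowels — surfaces as [z] (rule 3).
/t/ (between /o/ and /k/): rule 2 targets it, but not between two vowels → unchanged [t].
/f/ meets the environment for rule 3 (between two vowels) → [v].
/s/ — between /i/ and /i/, between two vowels — surfaces as [z] (rule 3).
/f/ — word-final; rule 3 does not apply here → [f].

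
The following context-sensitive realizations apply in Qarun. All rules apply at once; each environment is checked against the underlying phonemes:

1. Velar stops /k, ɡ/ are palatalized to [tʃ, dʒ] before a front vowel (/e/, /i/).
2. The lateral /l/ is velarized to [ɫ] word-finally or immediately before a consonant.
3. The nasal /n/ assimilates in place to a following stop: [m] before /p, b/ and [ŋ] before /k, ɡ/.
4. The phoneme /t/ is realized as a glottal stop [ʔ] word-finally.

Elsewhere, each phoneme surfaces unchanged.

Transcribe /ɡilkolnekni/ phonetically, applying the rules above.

Rule 1 applies to /ɡ/ (word-initial: before a front vowel) → [dʒ].
/i/ (between /ɡ/ and /l/) is unaffected → [i].
/l/ (between /i/ and /k/): word-finally or immediately before a consonant, so rule 2 applies → [ɫ].
/k/ (between /l/ and /o/) is in the target of rule 1 but the environment (before a front vowel) is not met → [k].
/o/ — not in any rule's target class → [o].
/l/ meets the environment for rule 2 (word-finally or immediately before a consonant) → [ɫ].
/n/ (between /l/ and /e/) is in the target of rule 3 but the environment (before a labial or velar stop) is not met → [n].
/e/ stays [e].
/k/ (between /e/ and /n/) fails the environment for rule 1, so it stays [k].
/n/ (between /k/ and /i/): rule 3 targets it, but not before a labial or velar stop → unchanged [n].
/i/ — not in any rule's target class → [i].

[dʒiɫkoɫnekni]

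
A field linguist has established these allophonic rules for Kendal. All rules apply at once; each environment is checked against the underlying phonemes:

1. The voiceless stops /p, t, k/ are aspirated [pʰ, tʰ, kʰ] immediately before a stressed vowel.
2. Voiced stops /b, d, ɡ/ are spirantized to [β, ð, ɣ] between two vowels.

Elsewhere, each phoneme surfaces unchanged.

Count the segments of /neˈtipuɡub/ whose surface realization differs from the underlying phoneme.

2

Segments that undergo a rule: /t/ → [tʰ] (rule 1); /ɡ/ → [ɣ] (rule 2).
All other segments surface unchanged.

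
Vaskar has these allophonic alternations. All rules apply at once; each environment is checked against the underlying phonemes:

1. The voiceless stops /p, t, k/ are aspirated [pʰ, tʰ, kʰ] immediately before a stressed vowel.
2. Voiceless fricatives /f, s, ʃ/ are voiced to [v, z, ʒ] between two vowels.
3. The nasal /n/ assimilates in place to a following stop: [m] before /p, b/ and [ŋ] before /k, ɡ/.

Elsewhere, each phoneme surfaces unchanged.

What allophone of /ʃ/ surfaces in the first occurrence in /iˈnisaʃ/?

[ʃ]

/ʃ/ — word-final; rule 2 does not apply here → [ʃ].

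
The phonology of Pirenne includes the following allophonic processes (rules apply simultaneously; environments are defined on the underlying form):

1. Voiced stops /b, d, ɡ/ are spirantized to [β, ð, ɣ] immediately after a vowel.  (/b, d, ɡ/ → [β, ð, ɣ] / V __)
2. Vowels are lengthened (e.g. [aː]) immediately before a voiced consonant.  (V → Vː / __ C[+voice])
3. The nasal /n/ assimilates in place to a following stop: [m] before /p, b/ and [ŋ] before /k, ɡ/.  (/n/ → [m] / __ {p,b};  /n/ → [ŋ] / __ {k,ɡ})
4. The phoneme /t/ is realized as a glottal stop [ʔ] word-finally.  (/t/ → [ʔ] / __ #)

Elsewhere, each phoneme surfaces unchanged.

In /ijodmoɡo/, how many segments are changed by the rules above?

5

Segments that undergo a rule: /i/ → [iː] (rule 2); /o/ → [oː] (rule 2); /d/ → [ð] (rule 1); /o/ → [oː] (rule 2); /ɡ/ → [ɣ] (rule 1).
All other segments surface unchanged.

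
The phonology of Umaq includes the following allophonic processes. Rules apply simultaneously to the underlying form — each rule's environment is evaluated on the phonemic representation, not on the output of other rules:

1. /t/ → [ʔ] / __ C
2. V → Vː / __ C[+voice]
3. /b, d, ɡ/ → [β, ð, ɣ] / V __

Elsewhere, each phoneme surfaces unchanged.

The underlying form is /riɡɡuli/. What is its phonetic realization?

[riːɣɡuːli]

/r/ (word-initial): no rule targets it → [r].
/i/ (between /r/ and /ɡ/): before a voiced consonant, so rule 2 applies → [iː].
/ɡ/ (between /i/ and /ɡ/): immediately after a vowel, so rule 3 applies → [ɣ].
/ɡ/ — between /ɡ/ and /u/; rule 3 does not apply here → [ɡ].
/u/ (between /ɡ/ and /l/) occurs before a voiced consonant → [uː] by rule 2.
/l/ stays [l].
/i/ (word-final): rule 2 targets it, but not before a voiced consonant → unchanged [i].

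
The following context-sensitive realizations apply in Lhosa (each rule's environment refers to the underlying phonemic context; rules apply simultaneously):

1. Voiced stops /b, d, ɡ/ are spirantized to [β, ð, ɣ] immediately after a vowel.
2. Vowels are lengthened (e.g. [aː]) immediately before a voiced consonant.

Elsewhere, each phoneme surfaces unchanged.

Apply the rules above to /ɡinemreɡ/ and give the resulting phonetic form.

[ɡiːneːmreːɣ]

/ɡ/ (word-initial) fails the environment for rule 1, so it stays [ɡ].
Rule 2 applies to /i/ (between /ɡ/ and /n/: before a voiced consonant) → [iː].
/n/ (between /i/ and /e/): no rule targets it → [n].
/e/ — between /n/ and /m/, before a voiced consonant — surfaces as [eː] (rule 2).
/m/ — not in any rule's target class → [m].
/r/ (between /m/ and /e/) is unaffected → [r].
/e/ (between /r/ and /ɡ/): before a voiced consonant, so rule 2 applies → [eː].
Rule 1 applies to /ɡ/ (word-final: immediately after a vowel) → [ɣ].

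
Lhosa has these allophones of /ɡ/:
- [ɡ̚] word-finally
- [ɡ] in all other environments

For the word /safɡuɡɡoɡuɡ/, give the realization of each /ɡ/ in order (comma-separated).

[ɡ], [ɡ], [ɡ], [ɡ], [ɡ̚]

Occurrence 1 (position 4): no conditioning environment matches → elsewhere allophone [ɡ].
Occurrence 2 (position 6): no conditioning environment matches → elsewhere allophone [ɡ].
Occurrence 3 (position 7): no conditioning environment matches → elsewhere allophone [ɡ].
Occurrence 4 (position 9): no conditioning environment matches → elsewhere allophone [ɡ].
Occurrence 5 (position 11): word-finally → [ɡ̚].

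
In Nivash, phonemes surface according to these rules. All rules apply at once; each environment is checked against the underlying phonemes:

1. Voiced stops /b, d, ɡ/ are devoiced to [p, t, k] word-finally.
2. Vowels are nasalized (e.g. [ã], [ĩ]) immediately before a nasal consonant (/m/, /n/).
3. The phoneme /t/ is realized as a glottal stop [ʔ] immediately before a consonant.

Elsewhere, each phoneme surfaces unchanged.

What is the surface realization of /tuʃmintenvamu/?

[tuʃmĩntẽnvãmu]

/t/ — word-initial; rule 3 does not apply here → [t].
/u/ — between /t/ and /ʃ/; rule 2 does not apply here → [u].
/ʃ/ (between /u/ and /m/): no rule targets it → [ʃ].
/m/ — not in any rule's target class → [m].
/i/ — between /m/ and /n/, before a nasal consonant — surfaces as [ĩ] (rule 2).
/n/ (between /i/ and /t/): no rule targets it → [n].
/t/ (between /n/ and /e/) is in the target of rule 3 but the environment (immediately before a consonant) is not met → [t].
Rule 2 applies to /e/ (between /t/ and /n/: before a nasal consonant) → [ẽ].
/n/ — not in any rule's target class → [n].
/v/ (between /n/ and /a/) is unaffected → [v].
/a/ — between /v/ and /m/, before a nasal consonant — surfaces as [ã] (rule 2).
/m/ stays [m].
/u/ — word-final; rule 2 does not apply here → [u].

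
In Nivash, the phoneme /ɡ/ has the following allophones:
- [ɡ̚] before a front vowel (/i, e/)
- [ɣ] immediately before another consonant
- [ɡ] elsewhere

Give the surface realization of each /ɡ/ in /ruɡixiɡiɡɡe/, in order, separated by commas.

Occurrence 1 (position 3): before a front vowel (/i, e/) → [ɡ̚].
Occurrence 2 (position 7): before a front vowel (/i, e/) → [ɡ̚].
Occurrence 3 (position 9): immediately before another consonant → [ɣ].
Occurrence 4 (position 10): before a front vowel (/i, e/) → [ɡ̚].

[ɡ̚], [ɡ̚], [ɣ], [ɡ̚]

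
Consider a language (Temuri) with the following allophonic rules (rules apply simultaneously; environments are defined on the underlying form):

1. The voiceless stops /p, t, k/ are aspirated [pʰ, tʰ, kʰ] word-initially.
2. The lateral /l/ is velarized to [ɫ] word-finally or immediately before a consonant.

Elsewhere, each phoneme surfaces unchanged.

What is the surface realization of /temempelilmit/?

/t/ (word-initial) occurs word-initially → [tʰ] by rule 1.
/e/ (between /t/ and /m/): no rule targets it → [e].
/m/ — not in any rule's target class → [m].
/e/ (between /m/ and /m/): no rule targets it → [e].
/m/ stays [m].
/p/ (between /m/ and /e/): rule 1 targets it, but not word-initially → unchanged [p].
/e/ stays [e].
/l/ — between /e/ and /i/; rule 2 does not apply here → [l].
/i/ stays [i].
/l/ (between /i/ and /m/): word-finally or immediately before a consonant, so rule 2 applies → [ɫ].
/m/ (between /l/ and /i/): no rule targets it → [m].
/i/ (between /m/ and /t/) is unaffected → [i].
/t/ (word-final): rule 1 targets it, but not word-initially → unchanged [t].

[tʰemempeliɫmit]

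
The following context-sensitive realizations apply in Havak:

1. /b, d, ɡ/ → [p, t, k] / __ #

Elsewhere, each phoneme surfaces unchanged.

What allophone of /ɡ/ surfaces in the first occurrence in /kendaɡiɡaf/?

/ɡ/ (between /a/ and /i/) is in the target of rule 1 but the environment (word-finally) is not met → [ɡ].

[ɡ]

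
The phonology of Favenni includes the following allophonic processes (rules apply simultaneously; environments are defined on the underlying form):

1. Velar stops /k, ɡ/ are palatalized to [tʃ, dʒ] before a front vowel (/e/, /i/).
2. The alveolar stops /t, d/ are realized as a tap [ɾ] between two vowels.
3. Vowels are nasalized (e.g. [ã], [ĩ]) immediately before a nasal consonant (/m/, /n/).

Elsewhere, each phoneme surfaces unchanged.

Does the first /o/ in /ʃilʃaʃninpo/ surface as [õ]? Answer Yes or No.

/o/ (word-final) fails the environment for rule 3, so it stays [o].
The actual realization is [o], not [õ].

No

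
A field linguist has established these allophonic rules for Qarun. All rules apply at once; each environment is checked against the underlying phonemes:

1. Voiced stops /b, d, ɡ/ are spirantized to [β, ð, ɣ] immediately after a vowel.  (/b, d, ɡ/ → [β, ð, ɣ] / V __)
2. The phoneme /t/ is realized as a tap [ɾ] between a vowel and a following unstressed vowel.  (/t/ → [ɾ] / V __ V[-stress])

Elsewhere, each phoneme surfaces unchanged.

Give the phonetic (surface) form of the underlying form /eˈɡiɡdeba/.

[eˈɣiɣdeβa]

/e/ (word-initial): no rule targets it → [e].
/ɡ/ (between /e/ and /i/) occurs immediately after a vowel → [ɣ] by rule 1.
/i/ (between /ɡ/ and /ɡ/): no rule targets it → [i].
Rule 1 applies to /ɡ/ (between /i/ and /d/: immediately after a vowel) → [ɣ].
/d/ (between /ɡ/ and /e/): rule 1 targets it, but not immediately after a vowel → unchanged [d].
/e/ — not in any rule's target class → [e].
/b/ meets the environment for rule 1 (immediately after a vowel) → [β].
/a/ stays [a].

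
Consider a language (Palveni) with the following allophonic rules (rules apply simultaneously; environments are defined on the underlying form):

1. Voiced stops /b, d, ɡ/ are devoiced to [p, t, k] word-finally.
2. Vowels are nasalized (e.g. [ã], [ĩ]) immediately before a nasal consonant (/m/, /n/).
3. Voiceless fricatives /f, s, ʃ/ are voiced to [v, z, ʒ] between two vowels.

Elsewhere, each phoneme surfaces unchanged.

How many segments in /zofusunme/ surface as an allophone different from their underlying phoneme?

Segments that undergo a rule: /f/ → [v] (rule 3); /s/ → [z] (rule 3); /u/ → [ũ] (rule 2).
All other segments surface unchanged.

3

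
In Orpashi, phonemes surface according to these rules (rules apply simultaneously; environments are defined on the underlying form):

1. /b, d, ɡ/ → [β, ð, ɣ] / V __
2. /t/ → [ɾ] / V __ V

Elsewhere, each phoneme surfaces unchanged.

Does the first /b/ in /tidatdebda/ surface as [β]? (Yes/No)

/b/ — between /e/ and /d/, immediately after a vowel — surfaces as [β] (rule 1).
The actual realization is [β], which matches [β].

Yes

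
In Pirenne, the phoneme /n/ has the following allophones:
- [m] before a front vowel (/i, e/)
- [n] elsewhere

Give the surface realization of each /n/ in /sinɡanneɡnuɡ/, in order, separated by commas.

[n], [n], [m], [n]

Occurrence 1 (position 3): no conditioning environment matches → elsewhere allophone [n].
Occurrence 2 (position 6): no conditioning environment matches → elsewhere allophone [n].
Occurrence 3 (position 7): before a front vowel (/i, e/) → [m].
Occurrence 4 (position 10): no conditioning environment matches → elsewhere allophone [n].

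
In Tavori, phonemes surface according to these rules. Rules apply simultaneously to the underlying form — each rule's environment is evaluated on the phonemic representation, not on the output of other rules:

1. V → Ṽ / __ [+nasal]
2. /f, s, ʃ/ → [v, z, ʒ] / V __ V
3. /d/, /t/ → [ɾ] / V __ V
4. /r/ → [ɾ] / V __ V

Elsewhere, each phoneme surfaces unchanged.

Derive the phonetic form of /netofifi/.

/n/ stays [n].
/e/ (between /n/ and /t/) fails the environment for rule 1, so it stays [e].
Rule 3 applies to /t/ (between /e/ and /o/: between two vowels) → [ɾ].
/o/ (between /t/ and /f/): rule 1 targets it, but not before a nasal consonant → unchanged [o].
Rule 2 applies to /f/ (between /o/ and /i/: between two vowels) → [v].
/i/ — between /f/ and /f/; rule 1 does not apply here → [i].
/f/ (between /i/ and /i/): between two vowels, so rule 2 applies → [v].
/i/ (word-final) is in the target of rule 1 but the environment (before a nasal consonant) is not met → [i].

[neɾovivi]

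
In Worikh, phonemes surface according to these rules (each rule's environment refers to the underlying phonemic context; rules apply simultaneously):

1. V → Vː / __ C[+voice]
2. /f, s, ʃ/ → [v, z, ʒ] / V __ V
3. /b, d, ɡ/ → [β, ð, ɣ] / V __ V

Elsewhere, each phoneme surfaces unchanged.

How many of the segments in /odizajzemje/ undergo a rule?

Segments that undergo a rule: /o/ → [oː] (rule 1); /d/ → [ð] (rule 3); /i/ → [iː] (rule 1); /a/ → [aː] (rule 1); /e/ → [eː] (rule 1).
All other segments surface unchanged.

5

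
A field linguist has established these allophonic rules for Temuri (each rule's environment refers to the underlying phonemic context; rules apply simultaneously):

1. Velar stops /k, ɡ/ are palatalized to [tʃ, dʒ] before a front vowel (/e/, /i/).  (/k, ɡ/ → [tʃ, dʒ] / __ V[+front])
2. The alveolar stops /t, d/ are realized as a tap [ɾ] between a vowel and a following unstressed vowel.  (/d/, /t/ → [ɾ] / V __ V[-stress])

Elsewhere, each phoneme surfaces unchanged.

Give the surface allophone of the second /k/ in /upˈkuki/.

Rule 1 applies to /k/ (between /u/ and /i/: before a front vowel) → [tʃ].

[tʃ]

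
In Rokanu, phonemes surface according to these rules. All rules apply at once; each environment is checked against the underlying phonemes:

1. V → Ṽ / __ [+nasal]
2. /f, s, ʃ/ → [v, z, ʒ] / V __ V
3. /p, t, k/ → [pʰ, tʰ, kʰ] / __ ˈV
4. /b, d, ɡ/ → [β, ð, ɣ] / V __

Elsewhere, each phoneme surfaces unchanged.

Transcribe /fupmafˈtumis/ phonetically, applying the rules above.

/f/ (word-initial): rule 2 targets it, but not between two vowels → unchanged [f].
/u/ (between /f/ and /p/) fails the environment for rule 1, so it stays [u].
/p/ (between /u/ and /m/): rule 3 targets it, but not immediately before a stressed vowel → unchanged [p].
/m/ stays [m].
/a/ (between /m/ and /f/) fails the environment for rule 1, so it stays [a].
/f/ (between /a/ and /t/) is in the target of rule 2 but the environment (between two vowels) is not met → [f].
Rule 3 applies to /t/ (between /f/ and /u/: immediately before a stressed vowel) → [tʰ].
Rule 1 applies to /u/ (between /t/ and /m/: before a nasal consonant) → [ũ].
/m/ (between /u/ and /i/): no rule targets it → [m].
/i/ (between /m/ and /s/) fails the environment for rule 1, so it stays [i].
/s/ (word-final) fails the environment for rule 2, so it stays [s].

[fupmafˈtʰũmis]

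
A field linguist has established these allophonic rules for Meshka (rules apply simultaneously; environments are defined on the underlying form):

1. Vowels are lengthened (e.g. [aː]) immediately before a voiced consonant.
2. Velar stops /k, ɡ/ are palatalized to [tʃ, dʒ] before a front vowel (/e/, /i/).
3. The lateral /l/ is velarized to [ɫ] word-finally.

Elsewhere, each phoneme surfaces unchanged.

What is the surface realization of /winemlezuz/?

/i/ — between /w/ and /n/, before a voiced consonant — surfaces as [iː] (rule 1).
/e/ (between /n/ and /m/): before a voiced consonant, so rule 1 applies → [eː].
/l/ — between /m/ and /e/; rule 3 does not apply here → [l].
Rule 1 applies to /e/ (between /l/ and /z/: before a voiced consonant) → [eː].
/u/ (between /z/ and /z/) occurs before a voiced consonant → [uː] by rule 1.

[wiːneːmleːzuːz]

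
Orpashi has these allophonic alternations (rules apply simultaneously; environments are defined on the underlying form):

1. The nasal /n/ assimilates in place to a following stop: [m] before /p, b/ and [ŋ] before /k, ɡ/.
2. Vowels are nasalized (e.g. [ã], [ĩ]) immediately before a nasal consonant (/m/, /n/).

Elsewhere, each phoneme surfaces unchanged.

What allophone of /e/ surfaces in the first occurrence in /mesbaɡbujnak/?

/e/ — between /m/ and /s/; rule 2 does not apply here → [e].

[e]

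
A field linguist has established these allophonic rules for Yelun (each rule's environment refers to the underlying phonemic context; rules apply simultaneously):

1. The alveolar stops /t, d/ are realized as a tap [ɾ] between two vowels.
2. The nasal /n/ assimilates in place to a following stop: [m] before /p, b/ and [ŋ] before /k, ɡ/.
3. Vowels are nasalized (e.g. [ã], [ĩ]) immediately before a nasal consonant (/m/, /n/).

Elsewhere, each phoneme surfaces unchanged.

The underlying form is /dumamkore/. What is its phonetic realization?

[dũmãmkore]

/d/ (word-initial) is in the target of rule 1 but the environment (between two vowels) is not met → [d].
/u/ — between /d/ and /m/, before a nasal consonant — surfaces as [ũ] (rule 3).
/m/ (between /u/ and /a/): no rule targets it → [m].
/a/ — between /m/ and /m/, before a nasal consonant — surfaces as [ã] (rule 3).
/m/ (between /a/ and /k/) is unaffected → [m].
/k/ (between /m/ and /o/) is unaffected → [k].
/o/ (between /k/ and /r/): rule 3 targets it, but not before a nasal consonant → unchanged [o].
/r/ — not in any rule's target class → [r].
/e/ (word-final): rule 3 targets it, but not before a nasal consonant → unchanged [e].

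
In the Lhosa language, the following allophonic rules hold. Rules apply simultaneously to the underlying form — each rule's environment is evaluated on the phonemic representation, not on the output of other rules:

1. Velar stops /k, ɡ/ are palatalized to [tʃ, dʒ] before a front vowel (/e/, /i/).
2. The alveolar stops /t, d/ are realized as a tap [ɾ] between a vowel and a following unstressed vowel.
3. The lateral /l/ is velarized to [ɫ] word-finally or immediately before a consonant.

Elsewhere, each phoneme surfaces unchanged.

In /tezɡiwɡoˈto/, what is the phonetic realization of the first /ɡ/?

[dʒ]

Rule 1 applies to /ɡ/ (between /z/ and /i/: before a front vowel) → [dʒ].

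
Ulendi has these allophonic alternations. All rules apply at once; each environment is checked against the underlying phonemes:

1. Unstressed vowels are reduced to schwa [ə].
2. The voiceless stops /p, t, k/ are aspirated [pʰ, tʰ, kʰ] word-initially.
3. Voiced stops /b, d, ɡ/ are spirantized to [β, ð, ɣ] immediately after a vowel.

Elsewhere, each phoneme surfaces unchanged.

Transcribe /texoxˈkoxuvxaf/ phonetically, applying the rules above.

[tʰəxəxˈkoxəvxəf]

/t/ (word-initial): word-initially, so rule 2 applies → [tʰ].
/e/ meets the environment for rule 1 (in an unstressed syllable) → [ə].
/o/ (between /x/ and /x/) occurs in an unstressed syllable → [ə] by rule 1.
/k/ (between /x/ and /o/) fails the environment for rule 2, so it stays [k].
/o/ (between /k/ and /x/): rule 1 targets it, but not in an unstressed syllable → unchanged [o].
/u/ meets the environment for rule 1 (in an unstressed syllable) → [ə].
/a/ (between /x/ and /f/): in an unstressed syllable, so rule 1 applies → [ə].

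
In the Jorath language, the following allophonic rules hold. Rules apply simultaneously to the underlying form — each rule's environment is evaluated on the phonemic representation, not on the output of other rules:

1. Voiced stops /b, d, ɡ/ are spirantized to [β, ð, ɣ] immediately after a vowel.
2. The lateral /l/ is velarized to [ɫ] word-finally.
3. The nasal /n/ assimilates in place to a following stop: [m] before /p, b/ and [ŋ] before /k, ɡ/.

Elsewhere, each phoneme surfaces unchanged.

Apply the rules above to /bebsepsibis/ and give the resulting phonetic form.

/b/ — word-initial; rule 1 does not apply here → [b].
/e/ stays [e].
/b/ — between /e/ and /s/, immediately after a vowel — surfaces as [β] (rule 1).
/s/ (between /b/ and /e/): no rule targets it → [s].
/e/ — not in any rule's target class → [e].
/p/ (between /e/ and /s/) is unaffected → [p].
/s/ stays [s].
/i/ (between /s/ and /b/) is unaffected → [i].
/b/ (between /i/ and /i/): immediately after a vowel, so rule 1 applies → [β].
/i/ — not in any rule's target class → [i].
/s/ — not in any rule's target class → [s].

[beβsepsiβis]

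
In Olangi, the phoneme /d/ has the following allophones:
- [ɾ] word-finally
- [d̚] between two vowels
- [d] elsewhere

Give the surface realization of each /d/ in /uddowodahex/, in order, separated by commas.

Occurrence 1 (position 2): no conditioning environment matches → elsewhere allophone [d].
Occurrence 2 (position 3): no conditioning environment matches → elsewhere allophone [d].
Occurrence 3 (position 7): between two vowels → [d̚].

[d], [d], [d̚]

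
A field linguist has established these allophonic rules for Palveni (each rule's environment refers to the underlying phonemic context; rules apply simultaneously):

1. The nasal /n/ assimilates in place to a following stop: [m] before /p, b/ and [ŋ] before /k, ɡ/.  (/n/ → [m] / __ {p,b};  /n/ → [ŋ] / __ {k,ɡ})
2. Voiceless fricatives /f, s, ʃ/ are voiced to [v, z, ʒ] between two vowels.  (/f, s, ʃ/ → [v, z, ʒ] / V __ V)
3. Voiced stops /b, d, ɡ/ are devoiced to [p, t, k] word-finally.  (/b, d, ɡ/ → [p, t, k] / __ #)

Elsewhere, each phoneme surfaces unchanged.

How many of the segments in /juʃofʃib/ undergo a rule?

2

Segments that undergo a rule: /ʃ/ → [ʒ] (rule 2); /b/ → [p] (rule 3).
All other segments surface unchanged.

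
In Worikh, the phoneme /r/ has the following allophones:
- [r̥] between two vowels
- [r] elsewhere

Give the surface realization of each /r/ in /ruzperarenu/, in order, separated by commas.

[r], [r̥], [r̥]

Occurrence 1 (position 1): no conditioning environment matches → elsewhere allophone [r].
Occurrence 2 (position 6): between two vowels → [r̥].
Occurrence 3 (position 8): between two vowels → [r̥].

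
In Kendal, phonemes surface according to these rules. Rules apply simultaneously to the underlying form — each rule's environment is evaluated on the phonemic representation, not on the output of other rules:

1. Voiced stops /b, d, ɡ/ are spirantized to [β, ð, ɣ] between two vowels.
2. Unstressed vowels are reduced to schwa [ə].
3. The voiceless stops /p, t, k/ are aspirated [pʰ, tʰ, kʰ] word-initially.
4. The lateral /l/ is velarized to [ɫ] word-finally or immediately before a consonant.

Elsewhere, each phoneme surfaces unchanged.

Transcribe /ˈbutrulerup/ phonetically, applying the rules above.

[ˈbutrələrəp]

/b/ — word-initial; rule 1 does not apply here → [b].
/u/ — between /b/ and /t/; rule 2 does not apply here → [u].
/t/ (between /u/ and /r/): rule 3 targets it, but not word-initially → unchanged [t].
/r/ — not in any rule's target class → [r].
/u/ (between /r/ and /l/) occurs in an unstressed syllable → [ə] by rule 2.
/l/ (between /u/ and /e/) fails the environment for rule 4, so it stays [l].
/e/ — between /l/ and /r/, in an unstressed syllable — surfaces as [ə] (rule 2).
/r/ (between /e/ and /u/) is unaffected → [r].
/u/ meets the environment for rule 2 (in an unstressed syllable) → [ə].
/p/ — word-final; rule 3 does not apply here → [p].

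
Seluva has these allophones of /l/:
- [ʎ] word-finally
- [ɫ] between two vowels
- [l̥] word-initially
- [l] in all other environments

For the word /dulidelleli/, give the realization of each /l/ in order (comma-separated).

Occurrence 1 (position 3): between two vowels → [ɫ].
Occurrence 2 (position 7): no conditioning environment matches → elsewhere allophone [l].
Occurrence 3 (position 8): no conditioning environment matches → elsewhere allophone [l].
Occurrence 4 (position 10): between two vowels → [ɫ].

[ɫ], [l], [l], [ɫ]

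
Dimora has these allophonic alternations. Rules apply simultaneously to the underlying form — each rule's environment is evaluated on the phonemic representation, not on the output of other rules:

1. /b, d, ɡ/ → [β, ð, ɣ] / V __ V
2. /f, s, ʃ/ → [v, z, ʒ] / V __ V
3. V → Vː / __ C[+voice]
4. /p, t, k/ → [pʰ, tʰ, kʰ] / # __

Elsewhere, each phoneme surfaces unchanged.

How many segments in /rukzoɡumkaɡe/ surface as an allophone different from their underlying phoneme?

5

Segments that undergo a rule: /o/ → [oː] (rule 3); /ɡ/ → [ɣ] (rule 1); /u/ → [uː] (rule 3); /a/ → [aː] (rule 3); /ɡ/ → [ɣ] (rule 1).
All other segments surface unchanged.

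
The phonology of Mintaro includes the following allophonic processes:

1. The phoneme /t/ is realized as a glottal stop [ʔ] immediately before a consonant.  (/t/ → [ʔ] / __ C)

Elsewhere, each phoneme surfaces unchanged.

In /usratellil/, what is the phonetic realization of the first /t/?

[t]

/t/ (between /a/ and /e/): rule 1 targets it, but not immediately before a consonant → unchanged [t].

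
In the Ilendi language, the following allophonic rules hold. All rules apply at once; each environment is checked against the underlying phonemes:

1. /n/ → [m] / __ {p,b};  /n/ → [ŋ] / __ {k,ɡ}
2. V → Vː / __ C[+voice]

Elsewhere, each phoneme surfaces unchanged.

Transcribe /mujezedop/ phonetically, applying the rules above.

[muːjeːzeːdop]

/m/ (word-initial) is unaffected → [m].
/u/ — between /m/ and /j/, before a voiced consonant — surfaces as [uː] (rule 2).
/j/ (between /u/ and /e/) is unaffected → [j].
/e/ — between /j/ and /z/, before a voiced consonant — surfaces as [eː] (rule 2).
/z/ — not in any rule's target class → [z].
/e/ (between /z/ and /d/): before a voiced consonant, so rule 2 applies → [eː].
/d/ stays [d].
/o/ — between /d/ and /p/; rule 2 does not apply here → [o].
/p/ (word-final): no rule targets it → [p].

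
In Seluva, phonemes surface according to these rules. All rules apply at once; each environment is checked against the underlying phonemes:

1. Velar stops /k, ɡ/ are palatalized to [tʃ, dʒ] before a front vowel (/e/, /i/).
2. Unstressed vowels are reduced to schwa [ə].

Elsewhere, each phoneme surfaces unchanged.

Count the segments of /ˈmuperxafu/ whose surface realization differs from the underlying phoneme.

Segments that undergo a rule: /e/ → [ə] (rule 2); /a/ → [ə] (rule 2); /u/ → [ə] (rule 2).
All other segments surface unchanged.

3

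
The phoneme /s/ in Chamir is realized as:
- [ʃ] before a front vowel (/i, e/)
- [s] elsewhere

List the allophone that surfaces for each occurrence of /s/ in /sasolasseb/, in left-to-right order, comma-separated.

Occurrence 1 (position 1): no conditioning environment matches → elsewhere allophone [s].
Occurrence 2 (position 3): no conditioning environment matches → elsewhere allophone [s].
Occurrence 3 (position 7): no conditioning environment matches → elsewhere allophone [s].
Occurrence 4 (position 8): before a front vowel (/i, e/) → [ʃ].

[s], [s], [s], [ʃ]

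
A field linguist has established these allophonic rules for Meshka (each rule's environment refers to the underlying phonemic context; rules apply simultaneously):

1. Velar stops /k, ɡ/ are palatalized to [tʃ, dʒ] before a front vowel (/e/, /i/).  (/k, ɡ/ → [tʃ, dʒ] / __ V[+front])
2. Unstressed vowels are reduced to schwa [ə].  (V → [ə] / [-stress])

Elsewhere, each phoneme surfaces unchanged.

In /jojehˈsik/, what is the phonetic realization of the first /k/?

[k]

/k/ (word-final): rule 1 targets it, but not before a front vowel → unchanged [k].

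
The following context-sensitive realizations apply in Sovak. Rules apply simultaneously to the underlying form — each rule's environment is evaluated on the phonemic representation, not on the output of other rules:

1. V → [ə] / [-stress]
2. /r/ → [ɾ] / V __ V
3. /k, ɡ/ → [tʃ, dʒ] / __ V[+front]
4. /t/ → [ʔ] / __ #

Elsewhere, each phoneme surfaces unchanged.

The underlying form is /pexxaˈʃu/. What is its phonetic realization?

[pəxxəˈʃu]

/e/ (between /p/ and /x/) occurs in an unstressed syllable → [ə] by rule 1.
/a/ meets the environment for rule 1 (in an unstressed syllable) → [ə].
/u/ (word-final) is in the target of rule 1 but the environment (in an unstressed syllable) is not met → [u].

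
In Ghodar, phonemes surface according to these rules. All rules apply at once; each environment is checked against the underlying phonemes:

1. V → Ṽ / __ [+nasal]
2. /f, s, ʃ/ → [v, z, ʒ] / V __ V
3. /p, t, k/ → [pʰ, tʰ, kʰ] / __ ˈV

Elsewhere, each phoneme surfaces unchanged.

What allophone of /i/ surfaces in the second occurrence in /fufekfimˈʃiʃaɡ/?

/i/ (between /ʃ/ and /ʃ/): rule 1 targets it, but not before a nasal consonant → unchanged [i].

[i]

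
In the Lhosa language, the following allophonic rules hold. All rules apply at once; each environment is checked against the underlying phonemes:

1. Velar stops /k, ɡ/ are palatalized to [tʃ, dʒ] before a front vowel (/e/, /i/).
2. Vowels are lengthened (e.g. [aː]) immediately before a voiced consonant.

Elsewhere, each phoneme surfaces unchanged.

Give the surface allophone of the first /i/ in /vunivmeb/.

[iː]

/i/ (between /n/ and /v/) occurs before a voiced consonant → [iː] by rule 2.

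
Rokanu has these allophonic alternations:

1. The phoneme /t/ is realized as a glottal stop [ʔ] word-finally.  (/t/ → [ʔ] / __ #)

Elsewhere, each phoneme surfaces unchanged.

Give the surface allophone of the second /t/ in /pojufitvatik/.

[t]

/t/ — between /a/ and /i/; rule 1 does not apply here → [t].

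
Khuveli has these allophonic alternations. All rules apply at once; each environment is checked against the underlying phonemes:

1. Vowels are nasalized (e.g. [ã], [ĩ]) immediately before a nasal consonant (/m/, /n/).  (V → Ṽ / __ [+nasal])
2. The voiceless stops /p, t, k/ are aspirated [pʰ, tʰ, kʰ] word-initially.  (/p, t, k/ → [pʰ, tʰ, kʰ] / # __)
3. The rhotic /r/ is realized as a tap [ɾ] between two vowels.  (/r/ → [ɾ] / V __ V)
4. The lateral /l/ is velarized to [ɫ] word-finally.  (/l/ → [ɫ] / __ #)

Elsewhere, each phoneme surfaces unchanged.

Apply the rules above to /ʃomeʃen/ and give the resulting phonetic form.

/ʃ/ — not in any rule's target class → [ʃ].
/o/ (between /ʃ/ and /m/): before a nasal consonant, so rule 1 applies → [õ].
/m/ stays [m].
/e/ (between /m/ and /ʃ/) is in the target of rule 1 but the environment (before a nasal consonant) is not met → [e].
/ʃ/ stays [ʃ].
/e/ (between /ʃ/ and /n/): before a nasal consonant, so rule 1 applies → [ẽ].
/n/ (word-final): no rule targets it → [n].

[ʃõmeʃẽn]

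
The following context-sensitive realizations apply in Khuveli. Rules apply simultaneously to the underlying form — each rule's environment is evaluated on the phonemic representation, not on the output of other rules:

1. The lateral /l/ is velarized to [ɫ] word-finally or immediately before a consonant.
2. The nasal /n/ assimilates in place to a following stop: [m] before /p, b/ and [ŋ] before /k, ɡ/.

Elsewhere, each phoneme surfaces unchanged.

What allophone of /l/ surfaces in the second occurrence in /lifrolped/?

/l/ (between /o/ and /p/): word-finally or immediately before a consonant, so rule 1 applies → [ɫ].

[ɫ]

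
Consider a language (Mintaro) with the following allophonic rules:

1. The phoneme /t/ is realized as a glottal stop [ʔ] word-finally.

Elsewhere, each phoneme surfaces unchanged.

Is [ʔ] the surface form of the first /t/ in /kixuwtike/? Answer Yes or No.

No

/t/ (between /w/ and /i/) fails the environment for rule 1, so it stays [t].
The actual realization is [t], not [ʔ].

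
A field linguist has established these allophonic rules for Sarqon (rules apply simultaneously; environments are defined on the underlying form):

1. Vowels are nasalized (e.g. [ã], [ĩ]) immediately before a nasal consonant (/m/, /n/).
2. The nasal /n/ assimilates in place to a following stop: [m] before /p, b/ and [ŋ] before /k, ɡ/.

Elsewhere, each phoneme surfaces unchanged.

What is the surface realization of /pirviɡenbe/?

[pirviɡẽmbe]

/p/ (word-initial) is unaffected → [p].
/i/ — between /p/ and /r/; rule 1 does not apply here → [i].
/r/ (between /i/ and /v/) is unaffected → [r].
/v/ (between /r/ and /i/) is unaffected → [v].
/i/ (between /v/ and /ɡ/) is in the target of rule 1 but the environment (before a nasal consonant) is not met → [i].
/ɡ/ (between /i/ and /e/) is unaffected → [ɡ].
/e/ (between /ɡ/ and /n/): before a nasal consonant, so rule 1 applies → [ẽ].
/n/ (between /e/ and /b/) occurs before a labial or velar stop → [m] by rule 2.
/b/ stays [b].
/e/ (word-final) fails the environment for rule 1, so it stays [e].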